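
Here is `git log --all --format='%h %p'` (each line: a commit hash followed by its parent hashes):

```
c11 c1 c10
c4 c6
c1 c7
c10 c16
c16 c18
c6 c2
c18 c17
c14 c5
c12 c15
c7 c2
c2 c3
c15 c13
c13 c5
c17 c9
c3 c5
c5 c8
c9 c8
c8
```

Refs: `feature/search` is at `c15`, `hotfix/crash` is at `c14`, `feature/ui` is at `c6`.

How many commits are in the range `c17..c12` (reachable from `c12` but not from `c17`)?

Reachable from c12: {c12, c13, c15, c5, c8}.
Reachable from c17: {c17, c8, c9}.
In c12's history but not c17's: {c12, c13, c15, c5} — 4 commits.

4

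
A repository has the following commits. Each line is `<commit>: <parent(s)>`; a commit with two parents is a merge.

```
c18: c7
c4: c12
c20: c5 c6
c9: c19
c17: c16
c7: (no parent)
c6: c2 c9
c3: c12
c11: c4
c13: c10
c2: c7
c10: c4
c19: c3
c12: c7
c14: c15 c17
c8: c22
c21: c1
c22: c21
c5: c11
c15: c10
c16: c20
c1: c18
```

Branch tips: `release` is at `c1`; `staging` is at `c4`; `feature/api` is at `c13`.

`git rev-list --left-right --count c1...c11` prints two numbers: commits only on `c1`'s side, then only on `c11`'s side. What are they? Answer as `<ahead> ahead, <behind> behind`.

2 ahead, 3 behind

Reachable from c1: {c1, c18, c7}.
Reachable from c11: {c11, c12, c4, c7}.
Only in c1's history (ahead): {c1, c18} — 2.
Only in c11's history (behind): {c11, c12, c4} — 3.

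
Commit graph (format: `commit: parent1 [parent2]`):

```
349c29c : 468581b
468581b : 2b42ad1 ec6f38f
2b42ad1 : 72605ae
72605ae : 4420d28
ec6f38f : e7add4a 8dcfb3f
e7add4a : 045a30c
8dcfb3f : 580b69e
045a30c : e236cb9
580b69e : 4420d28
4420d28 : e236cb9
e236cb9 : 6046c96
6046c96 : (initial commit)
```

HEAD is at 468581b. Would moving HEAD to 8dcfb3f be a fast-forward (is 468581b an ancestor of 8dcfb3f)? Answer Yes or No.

No

A fast-forward from 468581b to 8dcfb3f is possible iff 468581b is an ancestor of 8dcfb3f.
Ancestors of 8dcfb3f: {4420d28, 580b69e, 6046c96, 8dcfb3f, e236cb9}.
468581b is not among them, so fast-forward is not possible.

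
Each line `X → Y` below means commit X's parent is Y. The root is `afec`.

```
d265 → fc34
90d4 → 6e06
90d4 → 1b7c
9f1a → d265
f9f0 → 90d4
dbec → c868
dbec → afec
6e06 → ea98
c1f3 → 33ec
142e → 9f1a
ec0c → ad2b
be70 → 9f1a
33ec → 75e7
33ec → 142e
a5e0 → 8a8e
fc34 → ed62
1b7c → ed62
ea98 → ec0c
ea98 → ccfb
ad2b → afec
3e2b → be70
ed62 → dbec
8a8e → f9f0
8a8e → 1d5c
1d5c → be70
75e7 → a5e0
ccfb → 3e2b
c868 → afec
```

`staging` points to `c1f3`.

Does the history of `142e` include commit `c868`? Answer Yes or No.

Yes

Ancestors of 142e (commits reachable by following parents): {142e, 9f1a, afec, c868, d265, dbec, ed62, fc34}.
c868 is in that set, so it is an ancestor of 142e.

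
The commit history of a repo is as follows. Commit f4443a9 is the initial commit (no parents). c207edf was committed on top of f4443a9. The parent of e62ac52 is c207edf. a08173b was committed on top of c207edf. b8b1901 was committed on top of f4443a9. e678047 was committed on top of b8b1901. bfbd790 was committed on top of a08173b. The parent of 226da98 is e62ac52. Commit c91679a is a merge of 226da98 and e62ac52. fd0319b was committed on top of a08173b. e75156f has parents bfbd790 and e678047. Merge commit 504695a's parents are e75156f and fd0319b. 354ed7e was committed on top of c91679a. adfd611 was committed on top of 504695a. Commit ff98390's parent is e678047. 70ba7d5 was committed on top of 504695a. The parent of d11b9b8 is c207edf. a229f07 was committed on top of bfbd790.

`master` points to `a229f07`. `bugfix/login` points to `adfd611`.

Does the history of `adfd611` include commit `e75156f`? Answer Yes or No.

Ancestors of adfd611 (commits reachable by following parents): {504695a, a08173b, adfd611, b8b1901, bfbd790, c207edf, e678047, e75156f, f4443a9, fd0319b}.
e75156f is in that set, so it is an ancestor of adfd611.

Yes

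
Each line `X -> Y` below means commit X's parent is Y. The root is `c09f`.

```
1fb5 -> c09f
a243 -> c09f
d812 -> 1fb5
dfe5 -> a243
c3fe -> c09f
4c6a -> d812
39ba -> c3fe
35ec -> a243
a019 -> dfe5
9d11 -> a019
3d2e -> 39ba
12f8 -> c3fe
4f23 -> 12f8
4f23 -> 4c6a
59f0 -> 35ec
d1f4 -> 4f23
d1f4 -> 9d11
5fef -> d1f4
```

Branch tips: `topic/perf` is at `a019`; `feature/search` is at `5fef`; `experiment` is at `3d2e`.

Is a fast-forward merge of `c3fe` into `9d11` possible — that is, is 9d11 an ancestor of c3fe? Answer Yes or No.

A fast-forward from 9d11 to c3fe is possible iff 9d11 is an ancestor of c3fe.
Ancestors of c3fe: {c09f, c3fe}.
9d11 is not among them, so fast-forward is not possible.

No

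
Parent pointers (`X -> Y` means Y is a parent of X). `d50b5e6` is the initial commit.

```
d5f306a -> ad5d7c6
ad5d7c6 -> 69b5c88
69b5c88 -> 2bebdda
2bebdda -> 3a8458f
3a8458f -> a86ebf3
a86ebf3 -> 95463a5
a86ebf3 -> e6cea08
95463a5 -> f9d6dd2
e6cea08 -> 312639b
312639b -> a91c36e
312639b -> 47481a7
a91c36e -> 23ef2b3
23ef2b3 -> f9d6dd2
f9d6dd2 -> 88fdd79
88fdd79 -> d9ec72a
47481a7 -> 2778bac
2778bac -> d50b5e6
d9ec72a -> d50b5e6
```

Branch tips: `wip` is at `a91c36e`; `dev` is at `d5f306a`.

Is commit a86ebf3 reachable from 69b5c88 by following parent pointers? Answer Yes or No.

Yes

Ancestors of 69b5c88 (commits reachable by following parents): {23ef2b3, 2778bac, 2bebdda, 312639b, 3a8458f, 47481a7, 69b5c88, 88fdd79, 95463a5, a86ebf3, a91c36e, d50b5e6, d9ec72a, e6cea08, f9d6dd2}.
a86ebf3 is in that set, so it is an ancestor of 69b5c88.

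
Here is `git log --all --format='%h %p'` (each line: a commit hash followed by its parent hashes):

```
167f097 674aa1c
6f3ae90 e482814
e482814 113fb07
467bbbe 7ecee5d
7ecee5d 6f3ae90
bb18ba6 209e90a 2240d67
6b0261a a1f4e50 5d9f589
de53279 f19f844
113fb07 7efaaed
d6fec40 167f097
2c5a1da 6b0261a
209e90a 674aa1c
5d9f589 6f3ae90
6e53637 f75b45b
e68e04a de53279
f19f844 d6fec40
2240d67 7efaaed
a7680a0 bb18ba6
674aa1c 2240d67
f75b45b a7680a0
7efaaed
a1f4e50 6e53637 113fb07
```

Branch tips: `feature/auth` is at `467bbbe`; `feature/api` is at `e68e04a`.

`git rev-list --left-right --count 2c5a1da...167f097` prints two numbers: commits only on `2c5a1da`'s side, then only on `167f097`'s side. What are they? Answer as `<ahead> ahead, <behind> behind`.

Reachable from 2c5a1da: {113fb07, 209e90a, 2240d67, 2c5a1da, 5d9f589, 674aa1c, 6b0261a, 6e53637, 6f3ae90, 7efaaed, a1f4e50, a7680a0, bb18ba6, e482814, f75b45b}.
Reachable from 167f097: {167f097, 2240d67, 674aa1c, 7efaaed}.
Only in 2c5a1da's history (ahead): {113fb07, 209e90a, 2c5a1da, 5d9f589, 6b0261a, 6e53637, 6f3ae90, a1f4e50, a7680a0, bb18ba6, e482814, f75b45b} — 12.
Only in 167f097's history (behind): {167f097} — 1.

12 ahead, 1 behind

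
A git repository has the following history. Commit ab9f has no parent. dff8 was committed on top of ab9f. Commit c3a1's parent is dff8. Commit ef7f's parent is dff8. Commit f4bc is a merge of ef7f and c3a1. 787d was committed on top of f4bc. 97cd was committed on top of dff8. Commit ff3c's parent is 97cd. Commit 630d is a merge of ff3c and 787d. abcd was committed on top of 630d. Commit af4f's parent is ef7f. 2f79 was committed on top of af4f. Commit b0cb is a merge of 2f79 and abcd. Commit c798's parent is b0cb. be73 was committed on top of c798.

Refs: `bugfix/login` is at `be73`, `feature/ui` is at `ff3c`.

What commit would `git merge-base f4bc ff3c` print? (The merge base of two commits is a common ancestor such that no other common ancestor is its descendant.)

dff8

Ancestors of f4bc: {ab9f, c3a1, dff8, ef7f, f4bc}.
Ancestors of ff3c: {97cd, ab9f, dff8, ff3c}.
Common ancestors: {ab9f, dff8}.
Among these, dff8 is not an ancestor of any other common ancestor — it is the merge base.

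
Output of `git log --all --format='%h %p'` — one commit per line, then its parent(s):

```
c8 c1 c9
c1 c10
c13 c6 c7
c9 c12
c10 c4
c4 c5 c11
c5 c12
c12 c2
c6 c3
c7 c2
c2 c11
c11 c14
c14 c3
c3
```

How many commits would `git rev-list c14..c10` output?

6

Reachable from c10: {c10, c11, c12, c14, c2, c3, c4, c5}.
Reachable from c14: {c14, c3}.
In c10's history but not c14's: {c10, c11, c12, c2, c4, c5} — 6 commits.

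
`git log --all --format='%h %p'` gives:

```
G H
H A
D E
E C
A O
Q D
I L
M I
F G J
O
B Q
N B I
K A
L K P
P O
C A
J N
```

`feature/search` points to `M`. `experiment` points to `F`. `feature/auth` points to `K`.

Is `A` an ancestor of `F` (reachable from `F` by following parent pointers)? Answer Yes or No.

Yes

Ancestors of F (commits reachable by following parents): {A, B, C, D, E, F, G, H, I, J, K, L, N, O, P, Q}.
A is in that set, so it is an ancestor of F.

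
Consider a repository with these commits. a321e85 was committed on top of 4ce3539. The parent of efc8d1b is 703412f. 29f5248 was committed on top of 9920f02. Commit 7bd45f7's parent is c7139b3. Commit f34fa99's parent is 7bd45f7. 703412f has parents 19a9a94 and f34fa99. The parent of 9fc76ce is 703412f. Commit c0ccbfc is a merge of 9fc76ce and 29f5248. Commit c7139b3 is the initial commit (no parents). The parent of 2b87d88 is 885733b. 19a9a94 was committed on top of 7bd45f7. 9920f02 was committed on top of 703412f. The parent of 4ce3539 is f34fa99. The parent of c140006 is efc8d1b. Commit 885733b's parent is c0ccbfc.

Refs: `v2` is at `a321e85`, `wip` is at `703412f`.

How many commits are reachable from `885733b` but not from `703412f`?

5

Reachable from 885733b: {19a9a94, 29f5248, 703412f, 7bd45f7, 885733b, 9920f02, 9fc76ce, c0ccbfc, c7139b3, f34fa99}.
Reachable from 703412f: {19a9a94, 703412f, 7bd45f7, c7139b3, f34fa99}.
In 885733b's history but not 703412f's: {29f5248, 885733b, 9920f02, 9fc76ce, c0ccbfc} — 5 commits.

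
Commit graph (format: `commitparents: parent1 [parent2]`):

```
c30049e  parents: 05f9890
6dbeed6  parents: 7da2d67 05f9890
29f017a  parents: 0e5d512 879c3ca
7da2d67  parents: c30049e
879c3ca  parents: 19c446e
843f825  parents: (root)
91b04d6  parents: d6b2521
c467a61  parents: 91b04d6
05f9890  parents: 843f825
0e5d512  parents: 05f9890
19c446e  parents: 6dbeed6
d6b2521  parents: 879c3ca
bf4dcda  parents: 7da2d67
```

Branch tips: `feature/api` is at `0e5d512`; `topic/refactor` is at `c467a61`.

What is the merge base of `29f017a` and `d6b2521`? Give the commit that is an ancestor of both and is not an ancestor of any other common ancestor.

879c3ca

Ancestors of 29f017a: {05f9890, 0e5d512, 19c446e, 29f017a, 6dbeed6, 7da2d67, 843f825, 879c3ca, c30049e}.
Ancestors of d6b2521: {05f9890, 19c446e, 6dbeed6, 7da2d67, 843f825, 879c3ca, c30049e, d6b2521}.
Common ancestors: {05f9890, 19c446e, 6dbeed6, 7da2d67, 843f825, 879c3ca, c30049e}.
Among these, 879c3ca is not an ancestor of any other common ancestor — it is the merge base.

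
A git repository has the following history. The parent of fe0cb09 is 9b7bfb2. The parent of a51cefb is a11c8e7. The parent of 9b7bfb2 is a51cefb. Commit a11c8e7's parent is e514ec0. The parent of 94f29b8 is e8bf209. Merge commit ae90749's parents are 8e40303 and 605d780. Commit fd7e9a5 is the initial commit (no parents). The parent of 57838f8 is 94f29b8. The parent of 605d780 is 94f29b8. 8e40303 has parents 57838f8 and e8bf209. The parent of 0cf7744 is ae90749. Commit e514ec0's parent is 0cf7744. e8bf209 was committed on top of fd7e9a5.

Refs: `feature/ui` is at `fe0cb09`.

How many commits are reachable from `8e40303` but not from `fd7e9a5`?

Reachable from 8e40303: {57838f8, 8e40303, 94f29b8, e8bf209, fd7e9a5}.
Reachable from fd7e9a5: {fd7e9a5}.
In 8e40303's history but not fd7e9a5's: {57838f8, 8e40303, 94f29b8, e8bf209} — 4 commits.

4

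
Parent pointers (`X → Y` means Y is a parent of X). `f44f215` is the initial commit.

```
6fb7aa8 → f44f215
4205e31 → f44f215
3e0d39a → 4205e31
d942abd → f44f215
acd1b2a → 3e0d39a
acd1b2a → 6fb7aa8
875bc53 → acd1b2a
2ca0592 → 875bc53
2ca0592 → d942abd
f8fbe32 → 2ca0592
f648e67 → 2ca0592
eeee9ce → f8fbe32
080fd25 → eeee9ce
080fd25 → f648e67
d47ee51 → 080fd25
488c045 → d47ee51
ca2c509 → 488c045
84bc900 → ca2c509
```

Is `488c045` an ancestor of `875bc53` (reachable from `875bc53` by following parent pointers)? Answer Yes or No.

No

Ancestors of 875bc53: {3e0d39a, 4205e31, 6fb7aa8, 875bc53, acd1b2a, f44f215}.
488c045 is not in that set, so it is not an ancestor of 875bc53.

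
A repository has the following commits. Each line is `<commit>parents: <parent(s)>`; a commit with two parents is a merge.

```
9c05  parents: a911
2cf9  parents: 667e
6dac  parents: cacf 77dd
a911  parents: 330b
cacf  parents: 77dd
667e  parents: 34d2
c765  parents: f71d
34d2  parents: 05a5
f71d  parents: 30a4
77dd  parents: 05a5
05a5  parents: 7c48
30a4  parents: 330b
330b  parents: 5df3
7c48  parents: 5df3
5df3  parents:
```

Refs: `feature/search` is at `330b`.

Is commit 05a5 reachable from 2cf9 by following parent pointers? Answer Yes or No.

Ancestors of 2cf9 (commits reachable by following parents): {05a5, 2cf9, 34d2, 5df3, 667e, 7c48}.
05a5 is in that set, so it is an ancestor of 2cf9.

Yes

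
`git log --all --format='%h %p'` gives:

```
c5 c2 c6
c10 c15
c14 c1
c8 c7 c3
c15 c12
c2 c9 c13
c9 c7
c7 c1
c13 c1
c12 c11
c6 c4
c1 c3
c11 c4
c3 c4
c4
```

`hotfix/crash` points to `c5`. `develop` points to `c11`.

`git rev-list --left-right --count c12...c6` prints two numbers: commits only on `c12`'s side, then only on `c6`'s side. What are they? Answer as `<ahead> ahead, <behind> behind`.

2 ahead, 1 behind

Reachable from c12: {c11, c12, c4}.
Reachable from c6: {c4, c6}.
Only in c12's history (ahead): {c11, c12} — 2.
Only in c6's history (behind): {c6} — 1.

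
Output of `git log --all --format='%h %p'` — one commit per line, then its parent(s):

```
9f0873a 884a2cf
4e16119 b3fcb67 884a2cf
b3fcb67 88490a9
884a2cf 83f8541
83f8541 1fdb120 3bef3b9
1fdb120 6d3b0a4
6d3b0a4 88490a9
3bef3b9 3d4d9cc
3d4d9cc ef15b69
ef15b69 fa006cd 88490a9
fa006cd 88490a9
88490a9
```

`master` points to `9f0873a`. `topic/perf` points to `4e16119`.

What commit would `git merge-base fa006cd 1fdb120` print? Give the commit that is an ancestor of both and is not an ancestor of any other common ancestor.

88490a9

Ancestors of fa006cd: {88490a9, fa006cd}.
Ancestors of 1fdb120: {1fdb120, 6d3b0a4, 88490a9}.
Common ancestors: {88490a9}.
The only common ancestor is 88490a9, so it is the merge base.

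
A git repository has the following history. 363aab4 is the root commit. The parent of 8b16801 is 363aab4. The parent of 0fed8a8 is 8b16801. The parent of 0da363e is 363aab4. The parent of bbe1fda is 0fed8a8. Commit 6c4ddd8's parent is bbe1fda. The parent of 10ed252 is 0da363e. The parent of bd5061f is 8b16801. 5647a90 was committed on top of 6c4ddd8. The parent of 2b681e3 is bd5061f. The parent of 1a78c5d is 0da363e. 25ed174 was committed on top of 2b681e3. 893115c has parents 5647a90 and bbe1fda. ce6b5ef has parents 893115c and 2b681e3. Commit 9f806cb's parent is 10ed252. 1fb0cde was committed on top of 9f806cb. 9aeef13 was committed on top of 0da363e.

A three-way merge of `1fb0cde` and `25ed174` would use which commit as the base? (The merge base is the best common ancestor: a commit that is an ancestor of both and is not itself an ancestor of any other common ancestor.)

Ancestors of 1fb0cde: {0da363e, 10ed252, 1fb0cde, 363aab4, 9f806cb}.
Ancestors of 25ed174: {25ed174, 2b681e3, 363aab4, 8b16801, bd5061f}.
Common ancestors: {363aab4}.
The only common ancestor is 363aab4, so it is the merge base.

363aab4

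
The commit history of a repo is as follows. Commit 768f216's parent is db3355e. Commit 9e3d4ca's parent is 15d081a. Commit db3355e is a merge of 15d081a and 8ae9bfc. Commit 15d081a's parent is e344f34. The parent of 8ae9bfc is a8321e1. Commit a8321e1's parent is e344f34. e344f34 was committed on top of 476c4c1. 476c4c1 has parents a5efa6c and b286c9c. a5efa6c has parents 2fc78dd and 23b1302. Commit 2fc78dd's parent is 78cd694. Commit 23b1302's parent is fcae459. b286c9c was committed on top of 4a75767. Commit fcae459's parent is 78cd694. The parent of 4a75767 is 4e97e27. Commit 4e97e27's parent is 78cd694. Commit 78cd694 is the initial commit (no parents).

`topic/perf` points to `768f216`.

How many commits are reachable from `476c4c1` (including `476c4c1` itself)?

Walking parent pointers from 476c4c1: reachable set = {23b1302, 2fc78dd, 476c4c1, 4a75767, 4e97e27, 78cd694, a5efa6c, b286c9c, fcae459}.
That is 9 commits.

9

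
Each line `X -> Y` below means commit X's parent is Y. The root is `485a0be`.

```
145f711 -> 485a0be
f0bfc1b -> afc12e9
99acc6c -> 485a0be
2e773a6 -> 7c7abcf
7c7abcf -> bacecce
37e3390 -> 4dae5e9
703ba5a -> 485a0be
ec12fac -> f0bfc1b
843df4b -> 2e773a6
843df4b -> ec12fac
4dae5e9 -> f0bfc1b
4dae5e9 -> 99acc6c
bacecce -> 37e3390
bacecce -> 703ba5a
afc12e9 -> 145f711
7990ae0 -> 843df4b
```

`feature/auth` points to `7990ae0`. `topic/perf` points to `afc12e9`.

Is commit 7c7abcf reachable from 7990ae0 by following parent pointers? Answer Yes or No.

Ancestors of 7990ae0 (commits reachable by following parents): {145f711, 2e773a6, 37e3390, 485a0be, 4dae5e9, 703ba5a, 7990ae0, 7c7abcf, 843df4b, 99acc6c, afc12e9, bacecce, ec12fac, f0bfc1b}.
7c7abcf is in that set, so it is an ancestor of 7990ae0.

Yes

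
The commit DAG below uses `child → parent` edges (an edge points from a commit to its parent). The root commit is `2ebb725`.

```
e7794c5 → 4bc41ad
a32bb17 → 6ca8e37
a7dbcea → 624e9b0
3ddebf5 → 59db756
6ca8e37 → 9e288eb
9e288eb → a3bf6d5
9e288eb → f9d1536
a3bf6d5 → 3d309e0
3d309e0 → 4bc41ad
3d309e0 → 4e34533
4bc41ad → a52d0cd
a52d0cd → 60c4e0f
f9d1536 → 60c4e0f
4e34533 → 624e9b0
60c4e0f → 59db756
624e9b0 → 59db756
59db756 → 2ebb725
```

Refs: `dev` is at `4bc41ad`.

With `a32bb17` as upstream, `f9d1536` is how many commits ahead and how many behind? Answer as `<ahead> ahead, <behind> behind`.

Reachable from f9d1536: {2ebb725, 59db756, 60c4e0f, f9d1536}.
Reachable from a32bb17: {2ebb725, 3d309e0, 4bc41ad, 4e34533, 59db756, 60c4e0f, 624e9b0, 6ca8e37, 9e288eb, a32bb17, a3bf6d5, a52d0cd, f9d1536}.
Only in f9d1536's history (ahead): {} — 0.
Only in a32bb17's history (behind): {3d309e0, 4bc41ad, 4e34533, 624e9b0, 6ca8e37, 9e288eb, a32bb17, a3bf6d5, a52d0cd} — 9.

0 ahead, 9 behind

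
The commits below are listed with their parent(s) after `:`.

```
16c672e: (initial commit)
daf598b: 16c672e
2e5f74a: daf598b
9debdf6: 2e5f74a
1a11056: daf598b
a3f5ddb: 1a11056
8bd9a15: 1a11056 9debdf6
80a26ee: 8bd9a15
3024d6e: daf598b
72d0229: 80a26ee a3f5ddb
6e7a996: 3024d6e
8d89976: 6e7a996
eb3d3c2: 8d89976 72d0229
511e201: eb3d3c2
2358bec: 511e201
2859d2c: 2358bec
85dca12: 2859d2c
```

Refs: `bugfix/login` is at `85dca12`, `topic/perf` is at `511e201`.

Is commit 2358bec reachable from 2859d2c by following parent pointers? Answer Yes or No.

Ancestors of 2859d2c (commits reachable by following parents): {16c672e, 1a11056, 2358bec, 2859d2c, 2e5f74a, 3024d6e, 511e201, 6e7a996, 72d0229, 80a26ee, 8bd9a15, 8d89976, 9debdf6, a3f5ddb, daf598b, eb3d3c2}.
2358bec is in that set, so it is an ancestor of 2859d2c.

Yes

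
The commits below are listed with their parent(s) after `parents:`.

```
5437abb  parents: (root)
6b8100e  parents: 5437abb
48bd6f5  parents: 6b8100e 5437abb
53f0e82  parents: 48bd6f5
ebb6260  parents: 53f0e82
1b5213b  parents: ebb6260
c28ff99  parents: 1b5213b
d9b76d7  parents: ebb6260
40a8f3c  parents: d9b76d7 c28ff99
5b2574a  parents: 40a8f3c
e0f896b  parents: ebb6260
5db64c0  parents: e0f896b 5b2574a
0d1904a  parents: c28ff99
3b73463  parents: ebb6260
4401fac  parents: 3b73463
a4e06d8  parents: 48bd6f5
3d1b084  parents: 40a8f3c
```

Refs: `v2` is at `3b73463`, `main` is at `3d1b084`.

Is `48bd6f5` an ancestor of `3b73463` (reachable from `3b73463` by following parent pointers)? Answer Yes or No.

Ancestors of 3b73463 (commits reachable by following parents): {3b73463, 48bd6f5, 53f0e82, 5437abb, 6b8100e, ebb6260}.
48bd6f5 is in that set, so it is an ancestor of 3b73463.

Yes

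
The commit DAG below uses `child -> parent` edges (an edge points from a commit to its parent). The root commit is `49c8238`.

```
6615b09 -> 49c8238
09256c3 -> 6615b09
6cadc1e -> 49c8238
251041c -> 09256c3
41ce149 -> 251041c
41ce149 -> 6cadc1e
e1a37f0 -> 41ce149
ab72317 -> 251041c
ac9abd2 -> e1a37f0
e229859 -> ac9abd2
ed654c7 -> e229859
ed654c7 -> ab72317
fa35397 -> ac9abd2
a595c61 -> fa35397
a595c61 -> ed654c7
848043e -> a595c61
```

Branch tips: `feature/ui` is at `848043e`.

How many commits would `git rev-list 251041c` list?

Walking parent pointers from 251041c: reachable set = {09256c3, 251041c, 49c8238, 6615b09}.
That is 4 commits.

4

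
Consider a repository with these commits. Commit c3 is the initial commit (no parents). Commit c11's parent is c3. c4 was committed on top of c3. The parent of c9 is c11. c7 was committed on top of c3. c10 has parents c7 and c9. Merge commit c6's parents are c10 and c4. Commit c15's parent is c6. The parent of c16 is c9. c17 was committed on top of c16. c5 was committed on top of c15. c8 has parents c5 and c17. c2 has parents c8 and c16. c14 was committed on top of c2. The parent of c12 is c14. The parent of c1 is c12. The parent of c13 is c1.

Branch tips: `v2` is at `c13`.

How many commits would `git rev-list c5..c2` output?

Reachable from c2: {c10, c11, c15, c16, c17, c2, c3, c4, c5, c6, c7, c8, c9}.
Reachable from c5: {c10, c11, c15, c3, c4, c5, c6, c7, c9}.
In c2's history but not c5's: {c16, c17, c2, c8} — 4 commits.

4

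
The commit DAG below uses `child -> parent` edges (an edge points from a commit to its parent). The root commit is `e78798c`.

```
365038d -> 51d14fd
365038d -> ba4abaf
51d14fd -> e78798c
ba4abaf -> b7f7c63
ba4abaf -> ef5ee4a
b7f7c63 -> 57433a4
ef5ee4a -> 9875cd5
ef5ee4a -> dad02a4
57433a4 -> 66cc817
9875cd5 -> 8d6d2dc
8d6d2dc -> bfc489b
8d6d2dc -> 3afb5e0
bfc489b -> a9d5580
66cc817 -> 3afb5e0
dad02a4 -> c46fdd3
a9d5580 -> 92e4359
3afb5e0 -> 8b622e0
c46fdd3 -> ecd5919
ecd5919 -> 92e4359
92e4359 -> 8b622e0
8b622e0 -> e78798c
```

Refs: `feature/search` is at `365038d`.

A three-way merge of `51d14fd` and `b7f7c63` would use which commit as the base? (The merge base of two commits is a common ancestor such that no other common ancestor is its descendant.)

Ancestors of 51d14fd: {51d14fd, e78798c}.
Ancestors of b7f7c63: {3afb5e0, 57433a4, 66cc817, 8b622e0, b7f7c63, e78798c}.
Common ancestors: {e78798c}.
The only common ancestor is e78798c, so it is the merge base.

e78798c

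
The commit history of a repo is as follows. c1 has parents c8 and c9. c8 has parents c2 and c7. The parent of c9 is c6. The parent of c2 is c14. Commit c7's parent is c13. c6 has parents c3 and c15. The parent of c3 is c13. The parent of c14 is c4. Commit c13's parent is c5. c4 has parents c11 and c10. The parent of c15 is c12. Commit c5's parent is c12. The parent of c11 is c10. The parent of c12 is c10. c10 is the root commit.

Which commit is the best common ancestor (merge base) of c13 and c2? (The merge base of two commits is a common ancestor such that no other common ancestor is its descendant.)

Ancestors of c13: {c10, c12, c13, c5}.
Ancestors of c2: {c10, c11, c14, c2, c4}.
Common ancestors: {c10}.
The only common ancestor is c10, so it is the merge base.

c10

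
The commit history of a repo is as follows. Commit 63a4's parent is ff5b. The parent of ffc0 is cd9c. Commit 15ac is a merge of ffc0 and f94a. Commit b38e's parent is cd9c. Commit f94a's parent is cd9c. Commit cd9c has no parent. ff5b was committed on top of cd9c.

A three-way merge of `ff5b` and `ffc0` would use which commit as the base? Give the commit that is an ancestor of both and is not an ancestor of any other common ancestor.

Ancestors of ff5b: {cd9c, ff5b}.
Ancestors of ffc0: {cd9c, ffc0}.
Common ancestors: {cd9c}.
The only common ancestor is cd9c, so it is the merge base.

cd9c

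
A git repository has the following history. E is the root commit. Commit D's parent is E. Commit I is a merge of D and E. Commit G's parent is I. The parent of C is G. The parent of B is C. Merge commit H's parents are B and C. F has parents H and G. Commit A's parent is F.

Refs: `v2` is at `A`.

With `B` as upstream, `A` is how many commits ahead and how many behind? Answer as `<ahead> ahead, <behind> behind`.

Reachable from A: {A, B, C, D, E, F, G, H, I}.
Reachable from B: {B, C, D, E, G, I}.
Only in A's history (ahead): {A, F, H} — 3.
Only in B's history (behind): {} — 0.

3 ahead, 0 behind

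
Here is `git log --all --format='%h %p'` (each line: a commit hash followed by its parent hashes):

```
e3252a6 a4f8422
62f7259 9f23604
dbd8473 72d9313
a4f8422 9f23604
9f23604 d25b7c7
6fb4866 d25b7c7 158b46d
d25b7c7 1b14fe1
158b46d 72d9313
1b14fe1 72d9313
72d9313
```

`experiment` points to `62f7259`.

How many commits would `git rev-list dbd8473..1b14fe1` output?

1

Reachable from 1b14fe1: {1b14fe1, 72d9313}.
Reachable from dbd8473: {72d9313, dbd8473}.
In 1b14fe1's history but not dbd8473's: {1b14fe1} — 1 commit.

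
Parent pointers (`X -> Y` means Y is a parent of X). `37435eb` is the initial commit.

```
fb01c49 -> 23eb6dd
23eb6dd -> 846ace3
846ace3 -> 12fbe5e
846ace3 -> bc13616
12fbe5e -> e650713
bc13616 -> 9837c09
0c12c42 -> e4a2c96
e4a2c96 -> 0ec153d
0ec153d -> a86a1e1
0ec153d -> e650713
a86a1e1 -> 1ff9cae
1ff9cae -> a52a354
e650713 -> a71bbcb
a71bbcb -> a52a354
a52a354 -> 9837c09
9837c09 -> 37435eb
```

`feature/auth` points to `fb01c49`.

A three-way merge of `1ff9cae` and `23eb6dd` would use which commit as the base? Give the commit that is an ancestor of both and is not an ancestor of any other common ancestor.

a52a354

Ancestors of 1ff9cae: {1ff9cae, 37435eb, 9837c09, a52a354}.
Ancestors of 23eb6dd: {12fbe5e, 23eb6dd, 37435eb, 846ace3, 9837c09, a52a354, a71bbcb, bc13616, e650713}.
Common ancestors: {37435eb, 9837c09, a52a354}.
Among these, a52a354 is not an ancestor of any other common ancestor — it is the merge base.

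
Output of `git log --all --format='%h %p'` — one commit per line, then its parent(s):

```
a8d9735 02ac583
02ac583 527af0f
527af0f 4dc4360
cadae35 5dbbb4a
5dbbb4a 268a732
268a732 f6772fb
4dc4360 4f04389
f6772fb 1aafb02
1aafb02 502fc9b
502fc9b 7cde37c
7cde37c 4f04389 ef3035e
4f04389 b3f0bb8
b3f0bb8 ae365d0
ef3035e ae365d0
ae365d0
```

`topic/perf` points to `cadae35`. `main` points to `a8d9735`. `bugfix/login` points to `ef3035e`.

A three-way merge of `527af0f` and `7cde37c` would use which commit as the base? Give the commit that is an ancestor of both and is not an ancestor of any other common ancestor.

4f04389

Ancestors of 527af0f: {4dc4360, 4f04389, 527af0f, ae365d0, b3f0bb8}.
Ancestors of 7cde37c: {4f04389, 7cde37c, ae365d0, b3f0bb8, ef3035e}.
Common ancestors: {4f04389, ae365d0, b3f0bb8}.
Among these, 4f04389 is not an ancestor of any other common ancestor — it is the merge base.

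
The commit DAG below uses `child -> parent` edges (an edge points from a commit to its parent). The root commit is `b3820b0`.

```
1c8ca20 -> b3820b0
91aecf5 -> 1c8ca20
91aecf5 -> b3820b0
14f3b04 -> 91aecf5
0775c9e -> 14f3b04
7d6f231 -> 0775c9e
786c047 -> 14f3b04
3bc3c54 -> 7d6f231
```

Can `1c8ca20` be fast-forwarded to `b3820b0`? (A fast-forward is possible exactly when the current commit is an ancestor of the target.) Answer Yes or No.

A fast-forward from 1c8ca20 to b3820b0 is possible iff 1c8ca20 is an ancestor of b3820b0.
Ancestors of b3820b0: {b3820b0}.
1c8ca20 is not among them, so fast-forward is not possible.

No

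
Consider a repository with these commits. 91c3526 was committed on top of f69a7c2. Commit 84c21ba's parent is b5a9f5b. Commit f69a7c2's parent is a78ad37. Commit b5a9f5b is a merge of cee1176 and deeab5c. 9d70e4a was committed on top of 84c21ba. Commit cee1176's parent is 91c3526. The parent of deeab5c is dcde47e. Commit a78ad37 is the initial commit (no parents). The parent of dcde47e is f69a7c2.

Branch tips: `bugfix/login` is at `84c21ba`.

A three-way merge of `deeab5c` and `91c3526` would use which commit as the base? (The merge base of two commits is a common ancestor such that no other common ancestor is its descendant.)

Ancestors of deeab5c: {a78ad37, dcde47e, deeab5c, f69a7c2}.
Ancestors of 91c3526: {91c3526, a78ad37, f69a7c2}.
Common ancestors: {a78ad37, f69a7c2}.
Among these, f69a7c2 is not an ancestor of any other common ancestor — it is the merge base.

f69a7c2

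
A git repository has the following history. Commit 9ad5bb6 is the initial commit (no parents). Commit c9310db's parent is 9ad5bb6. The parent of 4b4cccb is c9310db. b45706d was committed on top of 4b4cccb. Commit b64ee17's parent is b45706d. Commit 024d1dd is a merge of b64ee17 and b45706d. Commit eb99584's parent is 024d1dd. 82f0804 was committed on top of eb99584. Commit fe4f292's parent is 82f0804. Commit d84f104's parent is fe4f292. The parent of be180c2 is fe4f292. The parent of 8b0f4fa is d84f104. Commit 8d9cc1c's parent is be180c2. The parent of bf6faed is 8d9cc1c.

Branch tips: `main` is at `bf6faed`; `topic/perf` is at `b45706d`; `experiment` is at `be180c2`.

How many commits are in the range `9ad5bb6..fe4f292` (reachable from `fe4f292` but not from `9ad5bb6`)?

8

Reachable from fe4f292: {024d1dd, 4b4cccb, 82f0804, 9ad5bb6, b45706d, b64ee17, c9310db, eb99584, fe4f292}.
Reachable from 9ad5bb6: {9ad5bb6}.
In fe4f292's history but not 9ad5bb6's: {024d1dd, 4b4cccb, 82f0804, b45706d, b64ee17, c9310db, eb99584, fe4f292} — 8 commits.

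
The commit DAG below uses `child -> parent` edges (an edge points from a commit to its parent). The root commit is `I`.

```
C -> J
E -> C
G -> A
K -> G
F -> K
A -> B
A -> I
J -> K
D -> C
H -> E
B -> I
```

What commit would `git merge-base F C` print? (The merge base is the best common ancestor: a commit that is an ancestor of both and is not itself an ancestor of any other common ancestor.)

Ancestors of F: {A, B, F, G, I, K}.
Ancestors of C: {A, B, C, G, I, J, K}.
Common ancestors: {A, B, G, I, K}.
Among these, K is not an ancestor of any other common ancestor — it is the merge base.

K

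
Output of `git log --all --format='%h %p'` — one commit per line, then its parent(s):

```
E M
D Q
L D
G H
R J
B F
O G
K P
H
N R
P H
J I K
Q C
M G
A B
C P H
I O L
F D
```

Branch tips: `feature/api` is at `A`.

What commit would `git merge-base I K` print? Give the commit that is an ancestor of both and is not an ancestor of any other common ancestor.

Ancestors of I: {C, D, G, H, I, L, O, P, Q}.
Ancestors of K: {H, K, P}.
Common ancestors: {H, P}.
Among these, P is not an ancestor of any other common ancestor — it is the merge base.

P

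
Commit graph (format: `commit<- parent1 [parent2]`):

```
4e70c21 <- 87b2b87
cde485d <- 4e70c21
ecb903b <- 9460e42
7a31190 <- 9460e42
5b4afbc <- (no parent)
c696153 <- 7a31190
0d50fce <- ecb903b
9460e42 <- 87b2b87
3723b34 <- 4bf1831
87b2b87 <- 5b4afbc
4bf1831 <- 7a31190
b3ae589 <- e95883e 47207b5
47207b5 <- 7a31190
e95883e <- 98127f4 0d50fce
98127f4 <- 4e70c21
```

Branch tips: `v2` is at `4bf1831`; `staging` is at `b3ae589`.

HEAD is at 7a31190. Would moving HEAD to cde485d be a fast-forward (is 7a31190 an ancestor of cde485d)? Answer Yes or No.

A fast-forward from 7a31190 to cde485d is possible iff 7a31190 is an ancestor of cde485d.
Ancestors of cde485d: {4e70c21, 5b4afbc, 87b2b87, cde485d}.
7a31190 is not among them, so fast-forward is not possible.

No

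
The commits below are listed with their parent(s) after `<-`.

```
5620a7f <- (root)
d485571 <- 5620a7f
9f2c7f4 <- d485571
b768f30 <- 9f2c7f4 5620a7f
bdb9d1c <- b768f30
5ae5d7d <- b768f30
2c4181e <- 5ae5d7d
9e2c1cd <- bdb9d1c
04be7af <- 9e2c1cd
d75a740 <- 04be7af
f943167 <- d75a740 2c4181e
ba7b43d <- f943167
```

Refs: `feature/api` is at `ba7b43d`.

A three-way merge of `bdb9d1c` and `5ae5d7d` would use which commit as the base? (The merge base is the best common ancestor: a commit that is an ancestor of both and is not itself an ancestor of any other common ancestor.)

Ancestors of bdb9d1c: {5620a7f, 9f2c7f4, b768f30, bdb9d1c, d485571}.
Ancestors of 5ae5d7d: {5620a7f, 5ae5d7d, 9f2c7f4, b768f30, d485571}.
Common ancestors: {5620a7f, 9f2c7f4, b768f30, d485571}.
Among these, b768f30 is not an ancestor of any other common ancestor — it is the merge base.

b768f30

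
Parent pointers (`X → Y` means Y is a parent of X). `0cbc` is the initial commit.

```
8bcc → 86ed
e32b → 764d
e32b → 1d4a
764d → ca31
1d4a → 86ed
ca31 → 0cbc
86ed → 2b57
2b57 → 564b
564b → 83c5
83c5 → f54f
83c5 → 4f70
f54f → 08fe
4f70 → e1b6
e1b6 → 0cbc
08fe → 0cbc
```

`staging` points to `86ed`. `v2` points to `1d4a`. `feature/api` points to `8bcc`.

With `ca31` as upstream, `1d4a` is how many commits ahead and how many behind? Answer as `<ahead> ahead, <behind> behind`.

9 ahead, 1 behind

Reachable from 1d4a: {08fe, 0cbc, 1d4a, 2b57, 4f70, 564b, 83c5, 86ed, e1b6, f54f}.
Reachable from ca31: {0cbc, ca31}.
Only in 1d4a's history (ahead): {08fe, 1d4a, 2b57, 4f70, 564b, 83c5, 86ed, e1b6, f54f} — 9.
Only in ca31's history (behind): {ca31} — 1.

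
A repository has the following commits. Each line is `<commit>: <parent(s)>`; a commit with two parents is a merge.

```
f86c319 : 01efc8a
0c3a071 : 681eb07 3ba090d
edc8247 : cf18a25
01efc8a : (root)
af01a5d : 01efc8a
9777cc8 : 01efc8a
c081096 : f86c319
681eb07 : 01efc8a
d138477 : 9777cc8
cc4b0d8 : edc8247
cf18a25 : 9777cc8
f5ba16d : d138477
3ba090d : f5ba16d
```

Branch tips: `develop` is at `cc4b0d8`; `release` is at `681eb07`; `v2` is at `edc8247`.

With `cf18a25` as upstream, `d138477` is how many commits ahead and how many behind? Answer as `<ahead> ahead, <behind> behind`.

Reachable from d138477: {01efc8a, 9777cc8, d138477}.
Reachable from cf18a25: {01efc8a, 9777cc8, cf18a25}.
Only in d138477's history (ahead): {d138477} — 1.
Only in cf18a25's history (behind): {cf18a25} — 1.

1 ahead, 1 behind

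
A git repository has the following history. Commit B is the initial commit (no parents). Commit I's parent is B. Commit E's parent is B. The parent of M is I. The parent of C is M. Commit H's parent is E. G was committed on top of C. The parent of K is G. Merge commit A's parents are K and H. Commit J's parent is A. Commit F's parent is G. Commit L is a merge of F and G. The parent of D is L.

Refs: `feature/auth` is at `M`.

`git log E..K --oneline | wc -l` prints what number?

Reachable from K: {B, C, G, I, K, M}.
Reachable from E: {B, E}.
In K's history but not E's: {C, G, I, K, M} — 5 commits.

5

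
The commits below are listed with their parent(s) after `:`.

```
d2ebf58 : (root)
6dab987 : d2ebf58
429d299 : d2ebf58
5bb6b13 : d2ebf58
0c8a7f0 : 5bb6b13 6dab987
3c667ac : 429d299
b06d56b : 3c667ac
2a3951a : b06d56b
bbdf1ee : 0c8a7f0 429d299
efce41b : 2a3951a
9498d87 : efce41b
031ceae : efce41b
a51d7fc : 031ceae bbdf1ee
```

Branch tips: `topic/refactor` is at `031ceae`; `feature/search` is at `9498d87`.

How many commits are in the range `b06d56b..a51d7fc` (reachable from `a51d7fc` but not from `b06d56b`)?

8

Reachable from a51d7fc: {031ceae, 0c8a7f0, 2a3951a, 3c667ac, 429d299, 5bb6b13, 6dab987, a51d7fc, b06d56b, bbdf1ee, d2ebf58, efce41b}.
Reachable from b06d56b: {3c667ac, 429d299, b06d56b, d2ebf58}.
In a51d7fc's history but not b06d56b's: {031ceae, 0c8a7f0, 2a3951a, 5bb6b13, 6dab987, a51d7fc, bbdf1ee, efce41b} — 8 commits.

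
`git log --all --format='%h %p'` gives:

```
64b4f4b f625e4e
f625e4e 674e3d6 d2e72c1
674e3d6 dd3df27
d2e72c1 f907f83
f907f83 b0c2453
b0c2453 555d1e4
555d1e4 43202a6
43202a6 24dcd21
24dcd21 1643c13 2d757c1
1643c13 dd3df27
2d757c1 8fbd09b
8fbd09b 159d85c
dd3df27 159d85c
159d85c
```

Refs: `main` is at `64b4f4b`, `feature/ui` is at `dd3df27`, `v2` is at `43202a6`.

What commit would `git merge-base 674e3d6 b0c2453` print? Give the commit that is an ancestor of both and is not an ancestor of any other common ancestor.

Ancestors of 674e3d6: {159d85c, 674e3d6, dd3df27}.
Ancestors of b0c2453: {159d85c, 1643c13, 24dcd21, 2d757c1, 43202a6, 555d1e4, 8fbd09b, b0c2453, dd3df27}.
Common ancestors: {159d85c, dd3df27}.
Among these, dd3df27 is not an ancestor of any other common ancestor — it is the merge base.

dd3df27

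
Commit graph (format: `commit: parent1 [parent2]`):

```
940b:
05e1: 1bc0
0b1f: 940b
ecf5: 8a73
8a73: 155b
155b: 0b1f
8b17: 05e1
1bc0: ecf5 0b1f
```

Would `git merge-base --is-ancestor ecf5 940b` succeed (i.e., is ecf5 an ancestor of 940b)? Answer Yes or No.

No

Ancestors of 940b: {940b}.
ecf5 is not in that set, so it is not an ancestor of 940b.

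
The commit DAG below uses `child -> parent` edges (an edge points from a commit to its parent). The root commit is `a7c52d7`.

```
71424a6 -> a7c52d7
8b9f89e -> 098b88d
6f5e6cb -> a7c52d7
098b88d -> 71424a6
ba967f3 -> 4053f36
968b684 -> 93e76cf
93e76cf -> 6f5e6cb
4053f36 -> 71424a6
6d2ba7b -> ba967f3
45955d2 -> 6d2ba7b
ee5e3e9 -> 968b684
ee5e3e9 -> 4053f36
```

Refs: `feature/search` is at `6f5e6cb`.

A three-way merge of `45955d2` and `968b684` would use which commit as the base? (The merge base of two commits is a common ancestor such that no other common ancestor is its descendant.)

a7c52d7

Ancestors of 45955d2: {4053f36, 45955d2, 6d2ba7b, 71424a6, a7c52d7, ba967f3}.
Ancestors of 968b684: {6f5e6cb, 93e76cf, 968b684, a7c52d7}.
Common ancestors: {a7c52d7}.
The only common ancestor is a7c52d7, so it is the merge base.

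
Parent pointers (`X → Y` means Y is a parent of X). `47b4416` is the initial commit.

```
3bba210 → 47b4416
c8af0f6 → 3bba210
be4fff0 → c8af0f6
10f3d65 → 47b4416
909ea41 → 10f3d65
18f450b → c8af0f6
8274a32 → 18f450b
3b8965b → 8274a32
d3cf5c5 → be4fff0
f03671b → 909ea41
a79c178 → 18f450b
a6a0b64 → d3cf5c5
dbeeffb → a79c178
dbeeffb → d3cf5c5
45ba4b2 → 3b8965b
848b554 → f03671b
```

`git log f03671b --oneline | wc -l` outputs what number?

4

Walking parent pointers from f03671b: reachable set = {10f3d65, 47b4416, 909ea41, f03671b}.
That is 4 commits.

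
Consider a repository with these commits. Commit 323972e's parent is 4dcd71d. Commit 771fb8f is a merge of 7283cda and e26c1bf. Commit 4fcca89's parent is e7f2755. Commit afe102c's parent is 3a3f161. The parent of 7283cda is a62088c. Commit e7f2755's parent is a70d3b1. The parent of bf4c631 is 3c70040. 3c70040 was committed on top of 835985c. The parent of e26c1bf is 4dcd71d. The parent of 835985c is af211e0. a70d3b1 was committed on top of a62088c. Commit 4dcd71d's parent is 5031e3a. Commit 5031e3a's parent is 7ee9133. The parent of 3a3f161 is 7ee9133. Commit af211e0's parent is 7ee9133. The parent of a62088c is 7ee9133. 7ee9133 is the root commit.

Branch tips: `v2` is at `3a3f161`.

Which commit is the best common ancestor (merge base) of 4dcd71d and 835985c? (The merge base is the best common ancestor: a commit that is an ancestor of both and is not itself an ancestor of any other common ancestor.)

Ancestors of 4dcd71d: {4dcd71d, 5031e3a, 7ee9133}.
Ancestors of 835985c: {7ee9133, 835985c, af211e0}.
Common ancestors: {7ee9133}.
The only common ancestor is 7ee9133, so it is the merge base.

7ee9133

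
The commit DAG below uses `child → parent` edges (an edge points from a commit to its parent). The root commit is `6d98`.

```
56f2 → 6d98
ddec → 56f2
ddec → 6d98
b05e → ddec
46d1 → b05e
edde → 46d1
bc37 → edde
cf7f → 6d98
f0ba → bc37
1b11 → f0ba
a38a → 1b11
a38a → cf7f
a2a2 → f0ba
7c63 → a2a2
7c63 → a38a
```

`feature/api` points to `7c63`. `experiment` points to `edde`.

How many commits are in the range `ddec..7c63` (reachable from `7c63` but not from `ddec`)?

Reachable from 7c63: {1b11, 46d1, 56f2, 6d98, 7c63, a2a2, a38a, b05e, bc37, cf7f, ddec, edde, f0ba}.
Reachable from ddec: {56f2, 6d98, ddec}.
In 7c63's history but not ddec's: {1b11, 46d1, 7c63, a2a2, a38a, b05e, bc37, cf7f, edde, f0ba} — 10 commits.

10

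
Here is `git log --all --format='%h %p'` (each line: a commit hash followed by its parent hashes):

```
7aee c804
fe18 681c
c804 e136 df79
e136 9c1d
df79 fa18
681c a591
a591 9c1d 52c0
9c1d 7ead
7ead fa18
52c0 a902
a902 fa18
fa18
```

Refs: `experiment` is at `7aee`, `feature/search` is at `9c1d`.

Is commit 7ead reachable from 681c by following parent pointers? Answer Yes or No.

Ancestors of 681c (commits reachable by following parents): {52c0, 681c, 7ead, 9c1d, a591, a902, fa18}.
7ead is in that set, so it is an ancestor of 681c.

Yes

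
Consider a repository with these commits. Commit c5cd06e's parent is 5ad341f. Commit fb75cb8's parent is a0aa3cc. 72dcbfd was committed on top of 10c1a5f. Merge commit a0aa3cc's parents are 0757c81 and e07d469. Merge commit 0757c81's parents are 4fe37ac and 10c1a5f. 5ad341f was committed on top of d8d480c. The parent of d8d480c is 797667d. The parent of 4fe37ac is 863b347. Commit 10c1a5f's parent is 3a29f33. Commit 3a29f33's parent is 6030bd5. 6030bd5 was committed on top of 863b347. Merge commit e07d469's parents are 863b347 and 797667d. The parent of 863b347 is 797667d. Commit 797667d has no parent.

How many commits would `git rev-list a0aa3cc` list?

9

Walking parent pointers from a0aa3cc: reachable set = {0757c81, 10c1a5f, 3a29f33, 4fe37ac, 6030bd5, 797667d, 863b347, a0aa3cc, e07d469}.
That is 9 commits.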